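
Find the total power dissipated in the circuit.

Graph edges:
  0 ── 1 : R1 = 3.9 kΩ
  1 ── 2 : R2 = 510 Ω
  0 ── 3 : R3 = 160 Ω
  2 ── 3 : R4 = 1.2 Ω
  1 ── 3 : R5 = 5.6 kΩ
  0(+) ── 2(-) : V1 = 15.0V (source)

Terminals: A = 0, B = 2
Nodal analysis, taking node 2 as the 0 V reference.
Source V1 fixes V_0 = 15 V.
KCL at each unknown node (sum of currents leaving = 0; resistances in Ω):
  Node 1: (V_1 - 15)/3900 + (V_1 - 0)/510 + (V_1 - V_3)/5600 = 0
  Node 3: (V_3 - 15)/160 + (V_3 - 0)/1.2 + (V_3 - V_1)/5600 = 0
Collecting terms (coefficients in siemens):
  0.002396·V_1 - 0.0001786·V_3 = 0.003846
  0.8398·V_3 - 0.0001786·V_1 = 0.09375
Determinant D = (0.002396)(0.8398) - (-0.0001786)(-0.0001786) = 0.002012
V_1 = [(0.003846)(0.8398) - (-0.0001786)(0.09375)]/D = 1.614 V
V_3 = [(0.002396)(0.09375) - (0.003846)(-0.0001786)]/D = 0.112 V
Power in each resistor, P = (ΔV)²/R:
  P_R1 = (15 - 1.614)²/3900 = 0.04595 W
  P_R2 = (1.614 - 0)²/510 = 0.005106 W
  P_R3 = (15 - 0.112)²/160 = 1.385 W
  P_R4 = (0 - 0.112)²/1.2 = 0.01045 W
  P_R5 = (1.614 - 0.112)²/5600 = 0.0004027 W
P_total = P_R1 + P_R2 + P_R3 + P_R4 + P_R5 = 1.447 W

Final answer: 1.447 W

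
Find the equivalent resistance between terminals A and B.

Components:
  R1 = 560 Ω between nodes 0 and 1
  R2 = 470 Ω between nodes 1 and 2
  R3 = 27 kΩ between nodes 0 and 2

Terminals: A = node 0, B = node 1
Reduce the network between node 0 (A) and node 1 (B) by series/parallel combination:
  Rs1 = R3 + R2 (series, joined only at node 2) = 27000 + 470 = 27470 Ω
  Rp1 = R1 ‖ Rs1 (parallel, both between nodes 0 and 1) = 1/(1/560 + 1/27470) = 548.8 Ω
R_eq = 548.8 Ω

Final answer: 548.8 Ω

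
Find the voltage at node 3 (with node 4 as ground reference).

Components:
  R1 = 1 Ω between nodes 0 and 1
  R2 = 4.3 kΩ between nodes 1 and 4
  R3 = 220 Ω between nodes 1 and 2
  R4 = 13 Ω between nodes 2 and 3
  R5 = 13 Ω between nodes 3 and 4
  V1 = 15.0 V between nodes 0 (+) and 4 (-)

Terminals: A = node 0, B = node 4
Nodal analysis, taking node 4 as the 0 V reference.
Source V1 fixes V_0 = 15 V.
KCL at each unknown node (sum of currents leaving = 0; resistances in Ω):
  Node 1: (V_1 - 15)/1 + (V_1 - 0)/4300 + (V_1 - V_2)/220 = 0
  Node 2: (V_2 - V_1)/220 + (V_2 - V_3)/13 = 0
  Node 3: (V_3 - V_2)/13 + (V_3 - 0)/13 = 0
Collecting terms (coefficients in siemens):
  1.005·V_1 - 0.004545·V_2 = 15
  0.08147·V_2 - 0.004545·V_1 - 0.07692·V_3 = 0
  0.1538·V_3 - 0.07692·V_2 = 0
Solving these 3 simultaneous equations (Gaussian elimination) gives:
  V_1 = 14.94 V, V_2 = 1.579 V, V_3 = 0.7893 V
The requested potential is V_3 = 0.7893 V.

Final answer: V_3 = 0.7893 V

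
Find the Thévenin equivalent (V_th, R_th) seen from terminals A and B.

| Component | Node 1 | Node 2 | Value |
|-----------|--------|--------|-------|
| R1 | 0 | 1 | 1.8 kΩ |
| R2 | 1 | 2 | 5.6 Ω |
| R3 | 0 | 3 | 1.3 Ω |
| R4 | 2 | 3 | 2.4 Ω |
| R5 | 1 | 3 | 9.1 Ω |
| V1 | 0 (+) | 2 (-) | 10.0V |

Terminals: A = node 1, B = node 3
Step 1 — V_th is the open-circuit voltage V_A - V_B (nothing connected across the terminals).
Nodal analysis, taking node 2 as the 0 V reference.
Source V1 fixes V_0 = 10 V.
KCL at each unknown node (sum of currents leaving = 0; resistances in Ω):
  Node 1: (V_1 - 10)/1800 + (V_1 - 0)/5.6 + (V_1 - V_3)/9.1 = 0
  Node 3: (V_3 - 10)/1.3 + (V_3 - 0)/2.4 + (V_3 - V_1)/9.1 = 0
Collecting terms (coefficients in siemens):
  0.289·V_1 - 0.1099·V_3 = 0.005556
  1.296·V_3 - 0.1099·V_1 = 7.692
Determinant D = (0.289)(1.296) - (-0.1099)(-0.1099) = 0.3624
V_1 = [(0.005556)(1.296) - (-0.1099)(7.692)]/D = 2.352 V
V_3 = [(0.289)(7.692) - (0.005556)(-0.1099)]/D = 6.136 V
V_th = V_1 - V_3 = 2.352 - 6.136 = -3.784 V
Step 2 — R_th: zero the source — replace V1 by a short circuit (node 2 merges into node 0) — and find the resistance seen between A (node 1) and B (node 3).
Reduce the network between node 1 (A) and node 3 (B) by series/parallel combination:
  Rp1 = R1 ‖ R2 (parallel, both between nodes 0 and 1) = 1/(1/1800 + 1/5.6) = 5.583 Ω
  Rp2 = R3 ‖ R4 (parallel, both between nodes 0 and 3) = 1/(1/1.3 + 1/2.4) = 0.8432 Ω
  Rs1 = Rp1 + Rp2 (series, joined only at node 0) = 5.583 + 0.8432 = 6.426 Ω
  Rp3 = R5 ‖ Rs1 (parallel, both between nodes 1 and 3) = 1/(1/9.1 + 1/6.426) = 3.766 Ω
R_th = 3.766 Ω

Final answer: V_th = -3.784 V, R_th = 3.766 Ω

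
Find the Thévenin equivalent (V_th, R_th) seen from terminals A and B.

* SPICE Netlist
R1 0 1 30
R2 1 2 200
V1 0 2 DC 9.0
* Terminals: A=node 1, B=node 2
Step 1 — V_th is the open-circuit voltage V_A - V_B (nothing connected across the terminals).
Nodal analysis, taking node 2 as the 0 V reference.
Source V1 fixes V_0 = 9 V.
KCL at each unknown node (sum of currents leaving = 0; resistances in Ω):
  Node 1: (V_1 - 9)/30 + (V_1 - 0)/200 = 0
Collecting terms: 0.03833 × V_1 = 0.3  =>  V_1 = 7.826 V
V_th = V_1 - V_2 = 7.826 - 0 = 7.826 V
Step 2 — R_th: zero the source — replace V1 by a short circuit (node 2 merges into node 0) — and find the resistance seen between A (node 1) and B (node 0).
Reduce the network between node 1 (A) and node 0 (B) by series/parallel combination:
  Rp1 = R1 ‖ R2 (parallel, both between nodes 0 and 1) = 1/(1/30 + 1/200) = 26.09 Ω
R_th = 26.09 Ω

Final answer: V_th = 7.826 V, R_th = 26.09 Ω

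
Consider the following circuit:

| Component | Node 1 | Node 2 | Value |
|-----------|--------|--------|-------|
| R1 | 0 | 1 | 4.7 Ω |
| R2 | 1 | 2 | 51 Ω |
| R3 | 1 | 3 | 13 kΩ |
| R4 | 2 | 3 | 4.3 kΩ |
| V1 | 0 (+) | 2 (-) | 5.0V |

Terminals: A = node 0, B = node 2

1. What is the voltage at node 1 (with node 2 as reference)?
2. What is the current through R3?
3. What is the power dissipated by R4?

Nodal analysis, taking node 2 as the 0 V reference.
Source V1 fixes V_0 = 5 V.
KCL at each unknown node (sum of currents leaving = 0; resistances in Ω):
  Node 1: (V_1 - 5)/4.7 + (V_1 - 0)/51 + (V_1 - V_3)/13000 = 0
  Node 3: (V_3 - V_1)/13000 + (V_3 - 0)/4300 = 0
Collecting terms (coefficients in siemens):
  0.2325·V_1 - 0.00007692·V_3 = 1.064
  0.0003095·V_3 - 0.00007692·V_1 = 0
Determinant D = (0.2325)(0.0003095) - (-0.00007692)(-0.00007692) = 0.00007193
V_1 = [(1.064)(0.0003095) - (-0.00007692)(0)]/D = 4.577 V
V_3 = [(0.2325)(0) - (1.064)(-0.00007692)]/D = 1.138 V
Part 1:
  Read off the nodal solution: V_1 = 4.577 V
Part 2:
  I_R3 = (V_1 - V_3)/R3 = (4.577 - 1.138)/13000 = 0.0002646 A
  Magnitude: I_R3 = 0.0002646 A
Part 3:
  I_R4 = (V_2 - V_3)/R4 = (0 - 1.138)/4300 = -0.0002646 A
  P_R4 = I_R4² × R4 = (-0.0002646)² × 4300 = 0.000301 W

Final answers:
1. V_1 = 4.577 V
2. I_R3 = 0.0002646 A
3. P_R4 = 0.000301 W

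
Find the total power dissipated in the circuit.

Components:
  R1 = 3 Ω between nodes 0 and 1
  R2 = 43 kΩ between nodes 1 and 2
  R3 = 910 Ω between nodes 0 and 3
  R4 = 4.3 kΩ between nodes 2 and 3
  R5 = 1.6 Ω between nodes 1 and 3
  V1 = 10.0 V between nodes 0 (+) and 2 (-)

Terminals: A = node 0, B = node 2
Nodal analysis, taking node 2 as the 0 V reference.
Source V1 fixes V_0 = 10 V.
KCL at each unknown node (sum of currents leaving = 0; resistances in Ω):
  Node 1: (V_1 - 10)/3 + (V_1 - 0)/43000 + (V_1 - V_3)/1.6 = 0
  Node 3: (V_3 - 10)/910 + (V_3 - 0)/4300 + (V_3 - V_1)/1.6 = 0
Collecting terms (coefficients in siemens):
  0.9584·V_1 - 0.625·V_3 = 3.333
  0.6263·V_3 - 0.625·V_1 = 0.01099
Determinant D = (0.9584)(0.6263) - (-0.625)(-0.625) = 0.2096
V_1 = [(3.333)(0.6263) - (-0.625)(0.01099)]/D = 9.992 V
V_3 = [(0.9584)(0.01099) - (3.333)(-0.625)]/D = 9.989 V
Power in each resistor, P = (ΔV)²/R:
  P_R1 = (10 - 9.992)²/3 = 0.0000194 W
  P_R2 = (9.992 - 0)²/43000 = 0.002322 W
  P_R3 = (10 - 9.989)²/910 = 0.000000141 W
  P_R4 = (0 - 9.989)²/4300 = 0.0232 W
  P_R5 = (9.992 - 9.989)²/1.6 = 0.000008541 W
P_total = P_R1 + P_R2 + P_R3 + P_R4 + P_R5 = 0.02555 W

Final answer: 0.02555 W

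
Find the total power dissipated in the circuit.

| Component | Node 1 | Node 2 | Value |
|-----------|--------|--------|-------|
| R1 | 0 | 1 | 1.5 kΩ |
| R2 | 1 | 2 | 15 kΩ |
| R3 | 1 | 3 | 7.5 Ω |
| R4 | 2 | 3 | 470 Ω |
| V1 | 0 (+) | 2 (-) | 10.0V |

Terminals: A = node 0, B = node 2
Nodal analysis, taking node 2 as the 0 V reference.
Source V1 fixes V_0 = 10 V.
KCL at each unknown node (sum of currents leaving = 0; resistances in Ω):
  Node 1: (V_1 - 10)/1500 + (V_1 - 0)/15000 + (V_1 - V_3)/7.5 = 0
  Node 3: (V_3 - V_1)/7.5 + (V_3 - 0)/470 = 0
Collecting terms (coefficients in siemens):
  0.1341·V_1 - 0.1333·V_3 = 0.006667
  0.1355·V_3 - 0.1333·V_1 = 0
Determinant D = (0.1341)(0.1355) - (-0.1333)(-0.1333) = 0.000383
V_1 = [(0.006667)(0.1355) - (-0.1333)(0)]/D = 2.358 V
V_3 = [(0.1341)(0) - (0.006667)(-0.1333)]/D = 2.321 V
Power in each resistor, P = (ΔV)²/R:
  P_R1 = (10 - 2.358)²/1500 = 0.03894 W
  P_R2 = (2.358 - 0)²/15000 = 0.0003706 W
  P_R3 = (2.358 - 2.321)²/7.5 = 0.0001829 W
  P_R4 = (0 - 2.321)²/470 = 0.01146 W
P_total = P_R1 + P_R2 + P_R3 + P_R4 = 0.05095 W

Final answer: 0.05095 W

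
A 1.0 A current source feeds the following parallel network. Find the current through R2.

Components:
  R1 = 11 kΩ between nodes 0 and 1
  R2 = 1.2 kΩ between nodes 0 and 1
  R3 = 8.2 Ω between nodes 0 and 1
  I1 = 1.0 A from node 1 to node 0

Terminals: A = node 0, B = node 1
All resistors sit directly between nodes 0 and 1, so they are in parallel and share one voltage V; the full source current 1 A splits among them.
1/R_par = 1/11000 + 1/1200 + 1/8.2 = 0.1229 S  =>  R_par = 8.138 Ω
V = I × R_par = 1 × 8.138 = 8.138 V
I_R2 = V/R2 = 8.138/1200 = 0.006782 A

Final answer: 0.006782 A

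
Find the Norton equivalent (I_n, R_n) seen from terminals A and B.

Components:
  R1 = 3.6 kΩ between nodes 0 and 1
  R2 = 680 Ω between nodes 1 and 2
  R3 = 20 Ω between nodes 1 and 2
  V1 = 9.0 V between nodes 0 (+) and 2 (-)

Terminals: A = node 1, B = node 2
Find the Thévenin equivalent first; then I_n = V_th/R_th and R_n = R_th.
Step 1 — V_th is the open-circuit voltage V_A - V_B (nothing connected across the terminals).
Nodal analysis, taking node 2 as the 0 V reference.
Source V1 fixes V_0 = 9 V.
KCL at each unknown node (sum of currents leaving = 0; resistances in Ω):
  Node 1: (V_1 - 9)/3600 + (V_1 - 0)/680 + (V_1 - 0)/20 = 0
Collecting terms: 0.05175 × V_1 = 0.0025  =>  V_1 = 0.04831 V
V_th = V_1 - V_2 = 0.04831 - 0 = 0.04831 V
Step 2 — R_th: zero the source — replace V1 by a short circuit (node 2 merges into node 0) — and find the resistance seen between A (node 1) and B (node 0).
Reduce the network between node 1 (A) and node 0 (B) by series/parallel combination:
  Rp1 = R1 ‖ R2 ‖ R3 (parallel, all between nodes 0 and 1) = 1/(1/3600 + 1/680 + 1/20) = 19.32 Ω
R_th = 19.32 Ω
I_n = V_th/R_th = 0.04831/19.32 = 0.0025 A, and R_n = R_th = 19.32 Ω

Final answer: I_n = 0.0025 A, R_n = 19.32 Ω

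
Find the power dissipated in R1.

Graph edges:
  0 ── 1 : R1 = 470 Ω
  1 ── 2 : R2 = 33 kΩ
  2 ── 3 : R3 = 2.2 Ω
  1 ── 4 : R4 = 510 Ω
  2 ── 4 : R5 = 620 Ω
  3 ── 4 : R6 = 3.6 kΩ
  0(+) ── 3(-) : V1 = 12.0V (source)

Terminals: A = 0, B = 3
Nodal analysis, taking node 3 as the 0 V reference.
Source V1 fixes V_0 = 12 V.
KCL at each unknown node (sum of currents leaving = 0; resistances in Ω):
  Node 1: (V_1 - 12)/470 + (V_1 - V_2)/33000 + (V_1 - V_4)/510 = 0
  Node 2: (V_2 - V_1)/33000 + (V_2 - 0)/2.2 + (V_2 - V_4)/620 = 0
  Node 4: (V_4 - V_1)/510 + (V_4 - V_2)/620 + (V_4 - 0)/3600 = 0
Collecting terms (coefficients in siemens):
  0.004119·V_1 - 0.0000303·V_2 - 0.001961·V_4 = 0.02553
  0.4562·V_2 - 0.0000303·V_1 - 0.001613·V_4 = 0
  0.003851·V_4 - 0.001961·V_1 - 0.001613·V_2 = 0
Solving these 3 simultaneous equations (Gaussian elimination) gives:
  V_1 = 8.186 V, V_2 = 0.0153 V, V_4 = 4.174 V
I_R1 = (V_0 - V_1)/R1 = (12 - 8.186)/470 = 0.008115 A
P_R1 = I_R1² × R1 = (0.008115)² × 470 = 0.03095 W

Final answer: 0.03095 W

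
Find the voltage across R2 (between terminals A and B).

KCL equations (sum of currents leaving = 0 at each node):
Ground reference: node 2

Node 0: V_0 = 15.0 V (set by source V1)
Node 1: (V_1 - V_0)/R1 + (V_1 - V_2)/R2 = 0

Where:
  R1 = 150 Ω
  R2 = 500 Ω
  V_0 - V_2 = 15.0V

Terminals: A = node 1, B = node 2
R1 and R2 are in series across V1 (node 0 → node 1 → node 2), and the output A–B is taken across R2, so this is a voltage divider.
Series current: I = V1/(R1 + R2) = 15/(150 + 500) = 15/650 = 0.02308 A
V_R2 = I × R2 = V1 × R2/(R1 + R2) = 15 × 500/650 = 11.54 V

Final answer: 11.54 V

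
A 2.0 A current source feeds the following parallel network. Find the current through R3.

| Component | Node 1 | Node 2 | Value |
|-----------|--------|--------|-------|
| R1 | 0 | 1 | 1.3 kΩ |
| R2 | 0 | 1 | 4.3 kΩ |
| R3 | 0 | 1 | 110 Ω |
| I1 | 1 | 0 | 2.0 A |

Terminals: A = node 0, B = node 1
All resistors sit directly between nodes 0 and 1, so they are in parallel and share one voltage V; the full source current 2 A splits among them.
1/R_par = 1/1300 + 1/4300 + 1/110 = 0.01009 S  =>  R_par = 99.08 Ω
V = I × R_par = 2 × 99.08 = 198.2 V
I_R3 = V/R3 = 198.2/110 = 1.801 A

Final answer: 1.801 A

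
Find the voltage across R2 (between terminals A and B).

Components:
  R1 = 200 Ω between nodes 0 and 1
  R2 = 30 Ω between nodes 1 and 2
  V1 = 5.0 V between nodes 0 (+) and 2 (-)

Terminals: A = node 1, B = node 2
R1 and R2 are in series across V1 (node 0 → node 1 → node 2), and the output A–B is taken across R2, so this is a voltage divider.
Series current: I = V1/(R1 + R2) = 5/(200 + 30) = 5/230 = 0.02174 A
V_R2 = I × R2 = V1 × R2/(R1 + R2) = 5 × 30/230 = 0.6522 V

Final answer: 0.6522 V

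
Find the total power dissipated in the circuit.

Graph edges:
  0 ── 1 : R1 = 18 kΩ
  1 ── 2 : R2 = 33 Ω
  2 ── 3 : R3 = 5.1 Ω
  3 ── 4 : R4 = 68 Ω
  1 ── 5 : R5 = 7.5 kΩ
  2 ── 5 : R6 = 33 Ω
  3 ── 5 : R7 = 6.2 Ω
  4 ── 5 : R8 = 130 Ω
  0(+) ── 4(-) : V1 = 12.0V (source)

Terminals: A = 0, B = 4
Nodal analysis, taking node 4 as the 0 V reference.
Source V1 fixes V_0 = 12 V.
KCL at each unknown node (sum of currents leaving = 0; resistances in Ω):
  Node 1: (V_1 - 12)/18000 + (V_1 - V_2)/33 + (V_1 - V_5)/7500 = 0
  Node 2: (V_2 - V_1)/33 + (V_2 - V_3)/5.1 + (V_2 - V_5)/33 = 0
  Node 3: (V_3 - V_2)/5.1 + (V_3 - 0)/68 + (V_3 - V_5)/6.2 = 0
  Node 5: (V_5 - V_1)/7500 + (V_5 - V_2)/33 + (V_5 - V_3)/6.2 + (V_5 - 0)/130 = 0
Collecting terms (coefficients in siemens):
  0.03049·V_1 - 0.0303·V_2 - 0.0001333·V_5 = 0.0006667
  0.2567·V_2 - 0.0303·V_1 - 0.1961·V_3 - 0.0303·V_5 = 0
  0.3721·V_3 - 0.1961·V_2 - 0.1613·V_5 = 0
  0.1994·V_5 - 0.0001333·V_1 - 0.0303·V_2 - 0.1613·V_3 = 0
Solving these 4 simultaneous equations (Gaussian elimination) gives:
  V_1 = 0.05448 V, V_2 = 0.03269 V, V_3 = 0.02987 V, V_5 = 0.02916 V
Power in each resistor, P = (ΔV)²/R:
  P_R1 = (12 - 0.05448)²/18000 = 0.007928 W
  P_R2 = (0.05448 - 0.03269)²/33 = 0.00001439 W
  P_R3 = (0.03269 - 0.02987)²/5.1 = 0.000001561 W
  P_R4 = (0.02987 - 0)²/68 = 0.00001312 W
  P_R5 = (0.05448 - 0.02916)²/7500 = 0.00000008546 W
  P_R6 = (0.03269 - 0.02916)²/33 = 0.0000003774 W
  P_R7 = (0.02987 - 0.02916)²/6.2 = 0.00000008062 W
  P_R8 = (0 - 0.02916)²/130 = 0.000006543 W
P_total = P_R1 + P_R2 + P_R3 + P_R4 + P_R5 + P_R6 + P_R7 + P_R8 = 0.007964 W

Final answer: 0.007964 W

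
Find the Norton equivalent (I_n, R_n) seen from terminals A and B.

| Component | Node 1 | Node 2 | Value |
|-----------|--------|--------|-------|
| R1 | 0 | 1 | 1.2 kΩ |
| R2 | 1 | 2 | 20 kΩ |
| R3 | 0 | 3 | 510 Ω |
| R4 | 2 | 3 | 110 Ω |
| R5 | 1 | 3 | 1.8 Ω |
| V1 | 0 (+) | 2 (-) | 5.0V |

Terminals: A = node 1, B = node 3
Find the Thévenin equivalent first; then I_n = V_th/R_th and R_n = R_th.
Step 1 — V_th is the open-circuit voltage V_A - V_B (nothing connected across the terminals).
Nodal analysis, taking node 2 as the 0 V reference.
Source V1 fixes V_0 = 5 V.
KCL at each unknown node (sum of currents leaving = 0; resistances in Ω):
  Node 1: (V_1 - 5)/1200 + (V_1 - 0)/20000 + (V_1 - V_3)/1.8 = 0
  Node 3: (V_3 - 5)/510 + (V_3 - 0)/110 + (V_3 - V_1)/1.8 = 0
Collecting terms (coefficients in siemens):
  0.5564·V_1 - 0.5556·V_3 = 0.004167
  0.5666·V_3 - 0.5556·V_1 = 0.009804
Determinant D = (0.5564)(0.5666) - (-0.5556)(-0.5556) = 0.00664
V_1 = [(0.004167)(0.5666) - (-0.5556)(0.009804)]/D = 1.176 V
V_3 = [(0.5564)(0.009804) - (0.004167)(-0.5556)]/D = 1.17 V
V_th = V_1 - V_3 = 1.176 - 1.17 = 0.005631 V
Step 2 — R_th: zero the source — replace V1 by a short circuit (node 2 merges into node 0) — and find the resistance seen between A (node 1) and B (node 3).
Reduce the network between node 1 (A) and node 3 (B) by series/parallel combination:
  Rp1 = R1 ‖ R2 (parallel, both between nodes 0 and 1) = 1/(1/1200 + 1/20000) = 1132 Ω
  Rp2 = R3 ‖ R4 (parallel, both between nodes 0 and 3) = 1/(1/510 + 1/110) = 90.48 Ω
  Rs1 = Rp1 + Rp2 (series, joined only at node 0) = 1132 + 90.48 = 1223 Ω
  Rp3 = R5 ‖ Rs1 (parallel, both between nodes 1 and 3) = 1/(1/1.8 + 1/1223) = 1.797 Ω
R_th = 1.797 Ω
I_n = V_th/R_th = 0.005631/1.797 = 0.003133 A, and R_n = R_th = 1.797 Ω

Final answer: I_n = 0.003133 A, R_n = 1.797 Ω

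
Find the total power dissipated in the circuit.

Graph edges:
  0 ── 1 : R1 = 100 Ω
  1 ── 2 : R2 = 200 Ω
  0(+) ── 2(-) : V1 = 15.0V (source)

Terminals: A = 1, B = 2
Nodal analysis, taking node 2 as the 0 V reference.
Source V1 fixes V_0 = 15 V.
KCL at each unknown node (sum of currents leaving = 0; resistances in Ω):
  Node 1: (V_1 - 15)/100 + (V_1 - 0)/200 = 0
Collecting terms: 0.015 × V_1 = 0.15  =>  V_1 = 10 V
Power in each resistor, P = (ΔV)²/R:
  P_R1 = (15 - 10)²/100 = 0.25 W
  P_R2 = (10 - 0)²/200 = 0.5 W
P_total = P_R1 + P_R2 = 0.75 W

Final answer: 0.75 W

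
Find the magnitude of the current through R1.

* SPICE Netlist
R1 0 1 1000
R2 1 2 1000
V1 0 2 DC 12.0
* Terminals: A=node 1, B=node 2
Nodal analysis, taking node 2 as the 0 V reference.
Source V1 fixes V_0 = 12 V.
KCL at each unknown node (sum of currents leaving = 0; resistances in Ω):
  Node 1: (V_1 - 12)/1000 + (V_1 - 0)/1000 = 0
Collecting terms: 0.002 × V_1 = 0.012  =>  V_1 = 6 V
I_R1 = (V_0 - V_1)/R1 = (12 - 6)/1000 = 0.006 A
|I_R1| = 0.006 A

Final answer: |I_R1| = 0.006 A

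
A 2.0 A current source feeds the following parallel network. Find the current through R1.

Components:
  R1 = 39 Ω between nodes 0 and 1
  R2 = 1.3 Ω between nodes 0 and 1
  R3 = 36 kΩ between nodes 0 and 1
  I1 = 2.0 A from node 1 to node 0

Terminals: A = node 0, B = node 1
All resistors sit directly between nodes 0 and 1, so they are in parallel and share one voltage V; the full source current 2 A splits among them.
1/R_par = 1/39 + 1/1.3 + 1/36000 = 0.7949 S  =>  R_par = 1.258 Ω
V = I × R_par = 2 × 1.258 = 2.516 V
I_R1 = V/R1 = 2.516/39 = 0.06451 A

Final answer: 0.06451 A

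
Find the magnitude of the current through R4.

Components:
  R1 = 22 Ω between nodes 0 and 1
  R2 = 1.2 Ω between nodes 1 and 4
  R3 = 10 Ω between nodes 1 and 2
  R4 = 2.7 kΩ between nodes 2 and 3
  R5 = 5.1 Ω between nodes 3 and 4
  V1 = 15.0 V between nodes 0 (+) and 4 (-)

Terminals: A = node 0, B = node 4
Nodal analysis, taking node 4 as the 0 V reference.
Source V1 fixes V_0 = 15 V.
KCL at each unknown node (sum of currents leaving = 0; resistances in Ω):
  Node 1: (V_1 - 15)/22 + (V_1 - 0)/1.2 + (V_1 - V_2)/10 = 0
  Node 2: (V_2 - V_1)/10 + (V_2 - V_3)/2700 = 0
  Node 3: (V_3 - V_2)/2700 + (V_3 - 0)/5.1 = 0
Collecting terms (coefficients in siemens):
  0.9788·V_1 - 0.1·V_2 = 0.6818
  0.1004·V_2 - 0.1·V_1 - 0.0003704·V_3 = 0
  0.1964·V_3 - 0.0003704·V_2 = 0
Solving these 3 simultaneous equations (Gaussian elimination) gives:
  V_1 = 0.7755 V, V_2 = 0.7727 V, V_3 = 0.001457 V
I_R4 = (V_2 - V_3)/R4 = (0.7727 - 0.001457)/2700 = 0.0002856 A
|I_R4| = 0.0002856 A

Final answer: |I_R4| = 0.0002856 A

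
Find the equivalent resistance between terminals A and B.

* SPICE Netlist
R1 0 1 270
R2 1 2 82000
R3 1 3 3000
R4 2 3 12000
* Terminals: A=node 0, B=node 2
Reduce the network between node 0 (A) and node 2 (B) by series/parallel combination:
  Rs1 = R3 + R4 (series, joined only at node 3) = 3000 + 12000 = 15000 Ω
  Rp1 = R2 ‖ Rs1 (parallel, both between nodes 1 and 2) = 1/(1/82000 + 1/15000) = 12680 Ω
  Rs2 = R1 + Rp1 (series, joined only at node 1) = 270 + 12680 = 12950 Ω
R_eq = 12.95 kΩ

Final answer: 12.95 kΩ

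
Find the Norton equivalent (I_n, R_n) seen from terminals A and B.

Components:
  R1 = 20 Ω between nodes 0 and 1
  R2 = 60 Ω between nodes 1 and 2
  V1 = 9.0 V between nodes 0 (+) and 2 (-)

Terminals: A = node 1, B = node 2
Find the Thévenin equivalent first; then I_n = V_th/R_th and R_n = R_th.
Step 1 — V_th is the open-circuit voltage V_A - V_B (nothing connected across the terminals).
Nodal analysis, taking node 2 as the 0 V reference.
Source V1 fixes V_0 = 9 V.
KCL at each unknown node (sum of currents leaving = 0; resistances in Ω):
  Node 1: (V_1 - 9)/20 + (V_1 - 0)/60 = 0
Collecting terms: 0.06667 × V_1 = 0.45  =>  V_1 = 6.75 V
V_th = V_1 - V_2 = 6.75 - 0 = 6.75 V
Step 2 — R_th: zero the source — replace V1 by a short circuit (node 2 merges into node 0) — and find the resistance seen between A (node 1) and B (node 0).
Reduce the network between node 1 (A) and node 0 (B) by series/parallel combination:
  Rp1 = R1 ‖ R2 (parallel, both between nodes 0 and 1) = 1/(1/20 + 1/60) = 15 Ω
R_th = 15 Ω
I_n = V_th/R_th = 6.75/15 = 0.45 A, and R_n = R_th = 15 Ω

Final answer: I_n = 0.45 A, R_n = 15 Ω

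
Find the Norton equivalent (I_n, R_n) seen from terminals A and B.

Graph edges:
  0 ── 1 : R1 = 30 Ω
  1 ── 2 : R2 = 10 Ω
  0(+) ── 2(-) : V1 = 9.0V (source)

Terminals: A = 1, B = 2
Find the Thévenin equivalent first; then I_n = V_th/R_th and R_n = R_th.
Step 1 — V_th is the open-circuit voltage V_A - V_B (nothing connected across the terminals).
Nodal analysis, taking node 2 as the 0 V reference.
Source V1 fixes V_0 = 9 V.
KCL at each unknown node (sum of currents leaving = 0; resistances in Ω):
  Node 1: (V_1 - 9)/30 + (V_1 - 0)/10 = 0
Collecting terms: 0.1333 × V_1 = 0.3  =>  V_1 = 2.25 V
V_th = V_1 - V_2 = 2.25 - 0 = 2.25 V
Step 2 — R_th: zero the source — replace V1 by a short circuit (node 2 merges into node 0) — and find the resistance seen between A (node 1) and B (node 0).
Reduce the network between node 1 (A) and node 0 (B) by series/parallel combination:
  Rp1 = R1 ‖ R2 (parallel, both between nodes 0 and 1) = 1/(1/30 + 1/10) = 7.5 Ω
R_th = 7.5 Ω
I_n = V_th/R_th = 2.25/7.5 = 0.3 A, and R_n = R_th = 7.5 Ω

Final answer: I_n = 0.3 A, R_n = 7.5 Ω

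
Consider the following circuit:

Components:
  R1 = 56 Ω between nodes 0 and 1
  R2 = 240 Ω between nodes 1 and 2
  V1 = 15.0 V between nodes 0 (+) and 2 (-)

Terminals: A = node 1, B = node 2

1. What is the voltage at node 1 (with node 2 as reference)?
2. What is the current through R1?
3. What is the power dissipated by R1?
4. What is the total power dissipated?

Nodal analysis, taking node 2 as the 0 V reference.
Source V1 fixes V_0 = 15 V.
KCL at each unknown node (sum of currents leaving = 0; resistances in Ω):
  Node 1: (V_1 - 15)/56 + (V_1 - 0)/240 = 0
Collecting terms: 0.02202 × V_1 = 0.2679  =>  V_1 = 12.16 V
Part 1:
  Read off the nodal solution: V_1 = 12.16 V
Part 2:
  I_R1 = (V_0 - V_1)/R1 = (15 - 12.16)/56 = 0.05068 A
  Magnitude: I_R1 = 0.05068 A
Part 3:
  I_R1 = (V_0 - V_1)/R1 = (15 - 12.16)/56 = 0.05068 A
  P_R1 = I_R1² × R1 = (0.05068)² × 56 = 0.1438 W
Part 4:
  Power in each resistor, P = (ΔV)²/R:
    P_R1 = (15 - 12.16)²/56 = 0.1438 W
    P_R2 = (12.16 - 0)²/240 = 0.6163 W
  P_total = P_R1 + P_R2 = 0.7601 W

Final answers:
1. V_1 = 12.16 V
2. I_R1 = 0.05068 A
3. P_R1 = 0.1438 W
4. P_total = 0.7601 W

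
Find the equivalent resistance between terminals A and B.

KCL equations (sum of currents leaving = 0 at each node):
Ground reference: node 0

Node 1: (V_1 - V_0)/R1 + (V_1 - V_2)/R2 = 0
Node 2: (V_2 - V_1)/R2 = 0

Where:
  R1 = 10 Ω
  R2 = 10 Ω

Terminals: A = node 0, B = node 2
Reduce the network between node 0 (A) and node 2 (B) by series/parallel combination:
  Rs1 = R1 + R2 (series, joined only at node 1) = 10 + 10 = 20 Ω
R_eq = 20 Ω

Final answer: 20 Ω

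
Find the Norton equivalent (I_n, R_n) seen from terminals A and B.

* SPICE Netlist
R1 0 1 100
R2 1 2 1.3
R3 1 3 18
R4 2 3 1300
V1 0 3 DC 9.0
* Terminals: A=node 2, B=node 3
Find the Thévenin equivalent first; then I_n = V_th/R_th and R_n = R_th.
Step 1 — V_th is the open-circuit voltage V_A - V_B (nothing connected across the terminals).
Nodal analysis, taking node 3 as the 0 V reference.
Source V1 fixes V_0 = 9 V.
KCL at each unknown node (sum of currents leaving = 0; resistances in Ω):
  Node 1: (V_1 - 9)/100 + (V_1 - V_2)/1.3 + (V_1 - 0)/18 = 0
  Node 2: (V_2 - V_1)/1.3 + (V_2 - 0)/1300 = 0
Collecting terms (coefficients in siemens):
  0.8348·V_1 - 0.7692·V_2 = 0.09
  0.77·V_2 - 0.7692·V_1 = 0
Determinant D = (0.8348)(0.77) - (-0.7692)(-0.7692) = 0.05107
V_1 = [(0.09)(0.77) - (-0.7692)(0)]/D = 1.357 V
V_2 = [(0.8348)(0) - (0.09)(-0.7692)]/D = 1.356 V
V_th = V_2 - V_3 = 1.356 - 0 = 1.356 V
Step 2 — R_th: zero the source — replace V1 by a short circuit (node 3 merges into node 0) — and find the resistance seen between A (node 2) and B (node 0).
Reduce the network between node 2 (A) and node 0 (B) by series/parallel combination:
  Rp1 = R1 ‖ R3 (parallel, both between nodes 0 and 1) = 1/(1/100 + 1/18) = 15.25 Ω
  Rs1 = R2 + Rp1 (series, joined only at node 1) = 1.3 + 15.25 = 16.55 Ω
  Rp2 = R4 ‖ Rs1 (parallel, both between nodes 0 and 2) = 1/(1/1300 + 1/16.55) = 16.35 Ω
R_th = 16.35 Ω
I_n = V_th/R_th = 1.356/16.35 = 0.08293 A, and R_n = R_th = 16.35 Ω

Final answer: I_n = 0.08293 A, R_n = 16.35 Ω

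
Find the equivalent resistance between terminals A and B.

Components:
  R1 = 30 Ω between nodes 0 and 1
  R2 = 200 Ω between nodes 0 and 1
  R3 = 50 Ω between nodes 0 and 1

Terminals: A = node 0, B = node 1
Reduce the network between node 0 (A) and node 1 (B) by series/parallel combination:
  Rp1 = R1 ‖ R2 ‖ R3 (parallel, all between nodes 0 and 1) = 1/(1/30 + 1/200 + 1/50) = 17.14 Ω
R_eq = 17.14 Ω

Final answer: 17.14 Ω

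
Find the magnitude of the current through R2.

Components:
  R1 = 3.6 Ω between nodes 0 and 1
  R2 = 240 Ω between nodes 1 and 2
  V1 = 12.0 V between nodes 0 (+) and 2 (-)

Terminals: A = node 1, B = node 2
Nodal analysis, taking node 2 as the 0 V reference.
Source V1 fixes V_0 = 12 V.
KCL at each unknown node (sum of currents leaving = 0; resistances in Ω):
  Node 1: (V_1 - 12)/3.6 + (V_1 - 0)/240 = 0
Collecting terms: 0.2819 × V_1 = 3.333  =>  V_1 = 11.82 V
I_R2 = (V_1 - V_2)/R2 = (11.82 - 0)/240 = 0.04926 A
|I_R2| = 0.04926 A

Final answer: |I_R2| = 0.04926 A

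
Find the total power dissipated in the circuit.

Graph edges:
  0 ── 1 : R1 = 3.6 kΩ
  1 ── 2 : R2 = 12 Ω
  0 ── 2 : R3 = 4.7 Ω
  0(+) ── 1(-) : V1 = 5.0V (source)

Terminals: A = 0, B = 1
Nodal analysis, taking node 1 as the 0 V reference.
Source V1 fixes V_0 = 5 V.
KCL at each unknown node (sum of currents leaving = 0; resistances in Ω):
  Node 2: (V_2 - 0)/12 + (V_2 - 5)/4.7 = 0
Collecting terms: 0.2961 × V_2 = 1.064  =>  V_2 = 3.593 V
Power in each resistor, P = (ΔV)²/R:
  P_R1 = (5 - 0)²/3600 = 0.006944 W
  P_R2 = (0 - 3.593)²/12 = 1.076 W
  P_R3 = (5 - 3.593)²/4.7 = 0.4213 W
P_total = P_R1 + P_R2 + P_R3 = 1.504 W

Final answer: 1.504 W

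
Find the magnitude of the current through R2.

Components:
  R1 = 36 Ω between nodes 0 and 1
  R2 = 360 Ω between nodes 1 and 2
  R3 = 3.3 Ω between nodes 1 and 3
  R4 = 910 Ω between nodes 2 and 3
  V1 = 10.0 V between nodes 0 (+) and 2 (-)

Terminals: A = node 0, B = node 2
Nodal analysis, taking node 2 as the 0 V reference.
Source V1 fixes V_0 = 10 V.
KCL at each unknown node (sum of currents leaving = 0; resistances in Ω):
  Node 1: (V_1 - 10)/36 + (V_1 - 0)/360 + (V_1 - V_3)/3.3 = 0
  Node 3: (V_3 - V_1)/3.3 + (V_3 - 0)/910 = 0
Collecting terms (coefficients in siemens):
  0.3336·V_1 - 0.303·V_3 = 0.2778
  0.3041·V_3 - 0.303·V_1 = 0
Determinant D = (0.3336)(0.3041) - (-0.303)(-0.303) = 0.009626
V_1 = [(0.2778)(0.3041) - (-0.303)(0)]/D = 8.776 V
V_3 = [(0.3336)(0) - (0.2778)(-0.303)]/D = 8.745 V
I_R2 = (V_1 - V_2)/R2 = (8.776 - 0)/360 = 0.02438 A
|I_R2| = 0.02438 A

Final answer: |I_R2| = 0.02438 A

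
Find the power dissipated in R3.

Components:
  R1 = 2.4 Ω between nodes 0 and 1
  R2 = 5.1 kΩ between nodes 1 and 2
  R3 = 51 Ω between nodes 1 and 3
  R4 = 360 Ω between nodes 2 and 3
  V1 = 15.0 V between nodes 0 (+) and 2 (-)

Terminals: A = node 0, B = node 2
Nodal analysis, taking node 2 as the 0 V reference.
Source V1 fixes V_0 = 15 V.
KCL at each unknown node (sum of currents leaving = 0; resistances in Ω):
  Node 1: (V_1 - 15)/2.4 + (V_1 - 0)/5100 + (V_1 - V_3)/51 = 0
  Node 3: (V_3 - V_1)/51 + (V_3 - 0)/360 = 0
Collecting terms (coefficients in siemens):
  0.4365·V_1 - 0.01961·V_3 = 6.25
  0.02239·V_3 - 0.01961·V_1 = 0
Determinant D = (0.4365)(0.02239) - (-0.01961)(-0.01961) = 0.009386
V_1 = [(6.25)(0.02239) - (-0.01961)(0)]/D = 14.91 V
V_3 = [(0.4365)(0) - (6.25)(-0.01961)]/D = 13.06 V
I_R3 = (V_1 - V_3)/R3 = (14.91 - 13.06)/51 = 0.03627 A
P_R3 = I_R3² × R3 = (0.03627)² × 51 = 0.06708 W

Final answer: 0.06708 W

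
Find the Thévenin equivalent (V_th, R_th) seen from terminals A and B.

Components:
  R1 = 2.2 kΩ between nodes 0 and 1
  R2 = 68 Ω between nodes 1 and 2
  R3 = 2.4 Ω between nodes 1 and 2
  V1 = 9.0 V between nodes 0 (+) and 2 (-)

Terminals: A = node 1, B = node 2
Step 1 — V_th is the open-circuit voltage V_A - V_B (nothing connected across the terminals).
Nodal analysis, taking node 2 as the 0 V reference.
Source V1 fixes V_0 = 9 V.
KCL at each unknown node (sum of currents leaving = 0; resistances in Ω):
  Node 1: (V_1 - 9)/2200 + (V_1 - 0)/68 + (V_1 - 0)/2.4 = 0
Collecting terms: 0.4318 × V_1 = 0.004091  =>  V_1 = 0.009473 V
V_th = V_1 - V_2 = 0.009473 - 0 = 0.009473 V
Step 2 — R_th: zero the source — replace V1 by a short circuit (node 2 merges into node 0) — and find the resistance seen between A (node 1) and B (node 0).
Reduce the network between node 1 (A) and node 0 (B) by series/parallel combination:
  Rp1 = R1 ‖ R2 ‖ R3 (parallel, all between nodes 0 and 1) = 1/(1/2200 + 1/68 + 1/2.4) = 2.316 Ω
R_th = 2.316 Ω

Final answer: V_th = 0.009473 V, R_th = 2.316 Ω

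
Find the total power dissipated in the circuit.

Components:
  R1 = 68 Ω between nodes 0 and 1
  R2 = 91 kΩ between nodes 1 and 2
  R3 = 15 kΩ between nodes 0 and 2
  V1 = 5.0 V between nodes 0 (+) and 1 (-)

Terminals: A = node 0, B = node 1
Nodal analysis, taking node 1 as the 0 V reference.
Source V1 fixes V_0 = 5 V.
KCL at each unknown node (sum of currents leaving = 0; resistances in Ω):
  Node 2: (V_2 - 0)/91000 + (V_2 - 5)/15000 = 0
Collecting terms: 0.00007766 × V_2 = 0.0003333  =>  V_2 = 4.292 V
Power in each resistor, P = (ΔV)²/R:
  P_R1 = (5 - 0)²/68 = 0.3676 W
  P_R2 = (0 - 4.292)²/91000 = 0.0002025 W
  P_R3 = (5 - 4.292)²/15000 = 0.00003337 W
P_total = P_R1 + P_R2 + P_R3 = 0.3679 W

Final answer: 0.3679 W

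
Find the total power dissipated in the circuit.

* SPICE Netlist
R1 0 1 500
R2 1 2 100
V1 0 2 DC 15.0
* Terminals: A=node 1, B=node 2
Nodal analysis, taking node 2 as the 0 V reference.
Source V1 fixes V_0 = 15 V.
KCL at each unknown node (sum of currents leaving = 0; resistances in Ω):
  Node 1: (V_1 - 15)/500 + (V_1 - 0)/100 = 0
Collecting terms: 0.012 × V_1 = 0.03  =>  V_1 = 2.5 V
Power in each resistor, P = (ΔV)²/R:
  P_R1 = (15 - 2.5)²/500 = 0.3125 W
  P_R2 = (2.5 - 0)²/100 = 0.0625 W
P_total = P_R1 + P_R2 = 0.375 W

Final answer: 0.375 W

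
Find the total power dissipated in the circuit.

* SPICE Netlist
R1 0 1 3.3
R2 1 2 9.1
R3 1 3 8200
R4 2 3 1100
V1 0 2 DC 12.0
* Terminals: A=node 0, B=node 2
Nodal analysis, taking node 2 as the 0 V reference.
Source V1 fixes V_0 = 12 V.
KCL at each unknown node (sum of currents leaving = 0; resistances in Ω):
  Node 1: (V_1 - 12)/3.3 + (V_1 - 0)/9.1 + (V_1 - V_3)/8200 = 0
  Node 3: (V_3 - V_1)/8200 + (V_3 - 0)/1100 = 0
Collecting terms (coefficients in siemens):
  0.413·V_1 - 0.000122·V_3 = 3.636
  0.001031·V_3 - 0.000122·V_1 = 0
Determinant D = (0.413)(0.001031) - (-0.000122)(-0.000122) = 0.0004258
V_1 = [(3.636)(0.001031) - (-0.000122)(0)]/D = 8.804 V
V_3 = [(0.413)(0) - (3.636)(-0.000122)]/D = 1.041 V
Power in each resistor, P = (ΔV)²/R:
  P_R1 = (12 - 8.804)²/3.3 = 3.095 W
  P_R2 = (8.804 - 0)²/9.1 = 8.518 W
  P_R3 = (8.804 - 1.041)²/8200 = 0.007349 W
  P_R4 = (0 - 1.041)²/1100 = 0.0009858 W
P_total = P_R1 + P_R2 + P_R3 + P_R4 = 11.62 W

Final answer: 11.62 W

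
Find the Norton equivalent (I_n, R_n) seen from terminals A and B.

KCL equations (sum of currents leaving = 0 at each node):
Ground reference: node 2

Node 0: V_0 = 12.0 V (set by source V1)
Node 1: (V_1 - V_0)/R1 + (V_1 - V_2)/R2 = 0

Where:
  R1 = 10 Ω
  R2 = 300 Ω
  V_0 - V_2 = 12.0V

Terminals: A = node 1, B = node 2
Find the Thévenin equivalent first; then I_n = V_th/R_th and R_n = R_th.
Step 1 — V_th is the open-circuit voltage V_A - V_B (nothing connected across the terminals).
Nodal analysis, taking node 2 as the 0 V reference.
Source V1 fixes V_0 = 12 V.
KCL at each unknown node (sum of currents leaving = 0; resistances in Ω):
  Node 1: (V_1 - 12)/10 + (V_1 - 0)/300 = 0
Collecting terms: 0.1033 × V_1 = 1.2  =>  V_1 = 11.61 V
V_th = V_1 - V_2 = 11.61 - 0 = 11.61 V
Step 2 — R_th: zero the source — replace V1 by a short circuit (node 2 merges into node 0) — and find the resistance seen between A (node 1) and B (node 0).
Reduce the network between node 1 (A) and node 0 (B) by series/parallel combination:
  Rp1 = R1 ‖ R2 (parallel, both between nodes 0 and 1) = 1/(1/10 + 1/300) = 9.677 Ω
R_th = 9.677 Ω
I_n = V_th/R_th = 11.61/9.677 = 1.2 A, and R_n = R_th = 9.677 Ω

Final answer: I_n = 1.2 A, R_n = 9.677 Ω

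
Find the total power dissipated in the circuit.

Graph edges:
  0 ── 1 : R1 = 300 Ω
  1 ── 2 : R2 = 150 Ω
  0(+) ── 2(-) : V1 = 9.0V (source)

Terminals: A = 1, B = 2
Nodal analysis, taking node 2 as the 0 V reference.
Source V1 fixes V_0 = 9 V.
KCL at each unknown node (sum of currents leaving = 0; resistances in Ω):
  Node 1: (V_1 - 9)/300 + (V_1 - 0)/150 = 0
Collecting terms: 0.01 × V_1 = 0.03  =>  V_1 = 3 V
Power in each resistor, P = (ΔV)²/R:
  P_R1 = (9 - 3)²/300 = 0.12 W
  P_R2 = (3 - 0)²/150 = 0.06 W
P_total = P_R1 + P_R2 = 0.18 W

Final answer: 0.18 W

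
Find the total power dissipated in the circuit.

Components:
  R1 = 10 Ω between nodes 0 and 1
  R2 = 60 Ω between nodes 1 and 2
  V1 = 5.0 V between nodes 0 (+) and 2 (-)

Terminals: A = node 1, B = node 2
Nodal analysis, taking node 2 as the 0 V reference.
Source V1 fixes V_0 = 5 V.
KCL at each unknown node (sum of currents leaving = 0; resistances in Ω):
  Node 1: (V_1 - 5)/10 + (V_1 - 0)/60 = 0
Collecting terms: 0.1167 × V_1 = 0.5  =>  V_1 = 4.286 V
Power in each resistor, P = (ΔV)²/R:
  P_R1 = (5 - 4.286)²/10 = 0.05102 W
  P_R2 = (4.286 - 0)²/60 = 0.3061 W
P_total = P_R1 + P_R2 = 0.3571 W

Final answer: 0.3571 W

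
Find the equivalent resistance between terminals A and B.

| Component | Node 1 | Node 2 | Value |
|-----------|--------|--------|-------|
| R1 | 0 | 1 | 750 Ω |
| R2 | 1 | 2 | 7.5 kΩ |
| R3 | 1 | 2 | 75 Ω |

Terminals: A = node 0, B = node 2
Reduce the network between node 0 (A) and node 2 (B) by series/parallel combination:
  Rp1 = R2 ‖ R3 (parallel, both between nodes 1 and 2) = 1/(1/7500 + 1/75) = 74.26 Ω
  Rs1 = R1 + Rp1 (series, joined only at node 1) = 750 + 74.26 = 824.3 Ω
R_eq = 824.3 Ω

Final answer: 824.3 Ω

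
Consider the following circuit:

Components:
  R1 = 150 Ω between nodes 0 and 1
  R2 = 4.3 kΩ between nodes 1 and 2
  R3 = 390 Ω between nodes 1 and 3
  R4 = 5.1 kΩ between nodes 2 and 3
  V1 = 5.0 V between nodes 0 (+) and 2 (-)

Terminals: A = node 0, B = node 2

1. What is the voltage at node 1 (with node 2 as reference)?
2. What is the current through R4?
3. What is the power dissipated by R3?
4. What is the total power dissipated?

Nodal analysis, taking node 2 as the 0 V reference.
Source V1 fixes V_0 = 5 V.
KCL at each unknown node (sum of currents leaving = 0; resistances in Ω):
  Node 1: (V_1 - 5)/150 + (V_1 - 0)/4300 + (V_1 - V_3)/390 = 0
  Node 3: (V_3 - V_1)/390 + (V_3 - 0)/5100 = 0
Collecting terms (coefficients in siemens):
  0.009463·V_1 - 0.002564·V_3 = 0.03333
  0.00276·V_3 - 0.002564·V_1 = 0
Determinant D = (0.009463)(0.00276) - (-0.002564)(-0.002564) = 0.00001955
V_1 = [(0.03333)(0.00276) - (-0.002564)(0)]/D = 4.707 V
V_3 = [(0.009463)(0) - (0.03333)(-0.002564)]/D = 4.373 V
Part 1:
  Read off the nodal solution: V_1 = 4.707 V
Part 2:
  I_R4 = (V_2 - V_3)/R4 = (0 - 4.373)/5100 = -0.0008574 A
  Magnitude: I_R4 = 0.0008574 A
Part 3:
  I_R3 = (V_1 - V_3)/R3 = (4.707 - 4.373)/390 = 0.0008574 A
  P_R3 = I_R3² × R3 = (0.0008574)² × 390 = 0.0002867 W
Part 4:
  Power in each resistor, P = (ΔV)²/R:
    P_R1 = (5 - 4.707)²/150 = 0.0005716 W
    P_R2 = (4.707 - 0)²/4300 = 0.005153 W
    P_R3 = (4.707 - 4.373)²/390 = 0.0002867 W
    P_R4 = (0 - 4.373)²/5100 = 0.003749 W
  P_total = P_R1 + P_R2 + P_R3 + P_R4 = 0.009761 W

Final answers:
1. V_1 = 4.707 V
2. I_R4 = 0.0008574 A
3. P_R3 = 0.0002867 W
4. P_total = 0.009761 W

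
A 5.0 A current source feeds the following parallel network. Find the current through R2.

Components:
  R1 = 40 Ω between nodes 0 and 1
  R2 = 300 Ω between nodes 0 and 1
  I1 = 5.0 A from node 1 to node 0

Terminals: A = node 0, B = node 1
All resistors sit directly between nodes 0 and 1, so they are in parallel and share one voltage V; the full source current 5 A splits among them.
1/R_par = 1/40 + 1/300 = 0.02833 S  =>  R_par = 35.29 Ω
V = I × R_par = 5 × 35.29 = 176.5 V
I_R2 = V/R2 = 176.5/300 = 0.5882 A

Final answer: 0.5882 A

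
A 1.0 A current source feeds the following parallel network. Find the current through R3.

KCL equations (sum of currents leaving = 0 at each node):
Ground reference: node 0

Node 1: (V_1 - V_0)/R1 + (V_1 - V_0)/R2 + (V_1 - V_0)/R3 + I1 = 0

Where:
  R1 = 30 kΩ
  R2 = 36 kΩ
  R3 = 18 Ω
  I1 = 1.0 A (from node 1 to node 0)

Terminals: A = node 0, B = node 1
All resistors sit directly between nodes 0 and 1, so they are in parallel and share one voltage V; the full source current 1 A splits among them.
1/R_par = 1/30000 + 1/36000 + 1/18 = 0.05562 S  =>  R_par = 17.98 Ω
V = I × R_par = 1 × 17.98 = 17.98 V
I_R3 = V/R3 = 17.98/18 = 0.9989 A

Final answer: 0.9989 A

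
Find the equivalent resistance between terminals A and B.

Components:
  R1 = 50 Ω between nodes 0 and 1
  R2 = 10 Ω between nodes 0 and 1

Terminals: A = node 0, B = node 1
Reduce the network between node 0 (A) and node 1 (B) by series/parallel combination:
  Rp1 = R1 ‖ R2 (parallel, both between nodes 0 and 1) = 1/(1/50 + 1/10) = 8.333 Ω
R_eq = 8.333 Ω

Final answer: 8.333 Ω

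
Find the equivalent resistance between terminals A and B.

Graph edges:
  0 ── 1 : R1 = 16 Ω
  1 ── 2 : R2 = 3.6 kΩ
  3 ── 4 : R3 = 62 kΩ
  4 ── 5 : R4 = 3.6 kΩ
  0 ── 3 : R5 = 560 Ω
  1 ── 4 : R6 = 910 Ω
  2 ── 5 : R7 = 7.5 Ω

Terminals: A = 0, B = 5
The network is not a plain series/parallel combination. Inject a 1 A test current into terminal A (node 0) and return it from terminal B (node 5); then R_eq = V_A / (1 A).
Nodal analysis, taking node 5 as the 0 V reference.
Current source I_test pushes 1 A into node 0 and draws it out of node 5.
KCL at each unknown node (sum of currents leaving = 0; resistances in Ω):
  Node 0: (V_0 - V_1)/16 + (V_0 - V_3)/560 - 1 = 0
  Node 1: (V_1 - V_0)/16 + (V_1 - V_2)/3600 + (V_1 - V_4)/910 = 0
  Node 2: (V_2 - V_1)/3600 + (V_2 - 0)/7.5 = 0
  Node 3: (V_3 - V_0)/560 + (V_3 - V_4)/62000 = 0
  Node 4: (V_4 - V_1)/910 + (V_4 - V_3)/62000 + (V_4 - 0)/3600 = 0
Collecting terms (coefficients in siemens):
  0.06429·V_0 - 0.0625·V_1 - 0.001786·V_3 = 1
  0.06388·V_1 - 0.0625·V_0 - 0.0002778·V_2 - 0.001099·V_4 = 0
  0.1336·V_2 - 0.0002778·V_1 = 0
  0.001802·V_3 - 0.001786·V_0 - 0.00001613·V_4 = 0
  0.001393·V_4 - 0.001099·V_1 - 0.00001613·V_3 = 0
Solving these 5 simultaneous equations (Gaussian elimination) gives:
  V_0 = 2018 V, V_1 = 2002 V, V_2 = 4.161 V, V_3 = 2014 V
  V_4 = 1603 V
R_eq = V_0 / 1 A = 2018 Ω = 2.018 kΩ

Final answer: 2.018 kΩ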